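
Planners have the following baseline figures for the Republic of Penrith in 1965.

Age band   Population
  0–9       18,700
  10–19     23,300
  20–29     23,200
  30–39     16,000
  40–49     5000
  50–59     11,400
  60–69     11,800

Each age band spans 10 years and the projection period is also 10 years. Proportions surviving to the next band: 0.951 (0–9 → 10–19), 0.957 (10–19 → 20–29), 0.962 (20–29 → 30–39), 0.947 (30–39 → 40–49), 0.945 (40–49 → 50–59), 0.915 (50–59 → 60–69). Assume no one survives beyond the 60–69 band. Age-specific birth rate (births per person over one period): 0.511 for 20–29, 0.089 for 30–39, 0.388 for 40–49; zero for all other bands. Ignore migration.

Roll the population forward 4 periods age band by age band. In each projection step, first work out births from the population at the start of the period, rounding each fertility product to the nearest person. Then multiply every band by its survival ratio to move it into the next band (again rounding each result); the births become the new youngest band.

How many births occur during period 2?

Period 1.
Births: 23200 × 0.511 = 11855 ; 16000 × 0.089 = 1424 ; 5000 × 0.388 = 1940 — total 15219
10–19: 18700 × 0.951 = 17784
20–29: 23300 × 0.957 = 22298
30–39: 23200 × 0.962 = 22318
40–49: 16000 × 0.947 = 15152
50–59: 5000 × 0.945 = 4725
60–69: 11400 × 0.915 = 10431
End of period: [15219, 17784, 22298, 22318, 15152, 4725, 10431]
Period 2.
Births: 22298 × 0.511 = 11394 ; 22318 × 0.089 = 1986 ; 15152 × 0.388 = 5879 — total 19259
10–19: 15219 × 0.951 = 14473
20–29: 17784 × 0.957 = 17019
30–39: 22298 × 0.962 = 21451
40–49: 22318 × 0.947 = 21135
50–59: 15152 × 0.945 = 14319
60–69: 4725 × 0.915 = 4323
End of period: [19259, 14473, 17019, 21451, 21135, 14319, 4323]

19259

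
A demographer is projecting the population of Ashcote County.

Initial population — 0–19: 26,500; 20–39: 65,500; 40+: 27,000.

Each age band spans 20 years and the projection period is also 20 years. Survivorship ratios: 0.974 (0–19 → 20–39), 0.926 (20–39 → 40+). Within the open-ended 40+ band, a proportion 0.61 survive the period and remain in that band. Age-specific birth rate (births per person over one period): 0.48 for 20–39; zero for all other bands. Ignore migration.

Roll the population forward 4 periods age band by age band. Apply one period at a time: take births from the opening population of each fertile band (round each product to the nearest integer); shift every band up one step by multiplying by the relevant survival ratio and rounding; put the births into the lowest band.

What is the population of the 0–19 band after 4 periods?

[period 1]
Births: 65500 × 0.48 = 31440
20–39: 26500 × 0.974 = 25811
40+: 65500 × 0.926 + 27000 × 0.61 = 60653 + 16470 = 77123
End of period: [31440, 25811, 77123]
[period 2]
Births: 25811 × 0.48 = 12389
20–39: 31440 × 0.974 = 30623
40+: 25811 × 0.926 + 77123 × 0.61 = 23901 + 47045 = 70946
End of period: [12389, 30623, 70946]
[period 3]
Births: 30623 × 0.48 = 14699
20–39: 12389 × 0.974 = 12067
40+: 30623 × 0.926 + 70946 × 0.61 = 28357 + 43277 = 71634
End of period: [14699, 12067, 71634]
[period 4]
Births: 12067 × 0.48 = 5792
20–39: 14699 × 0.974 = 14317
40+: 12067 × 0.926 + 71634 × 0.61 = 11174 + 43697 = 54871
End of period: [5792, 14317, 54871]

5792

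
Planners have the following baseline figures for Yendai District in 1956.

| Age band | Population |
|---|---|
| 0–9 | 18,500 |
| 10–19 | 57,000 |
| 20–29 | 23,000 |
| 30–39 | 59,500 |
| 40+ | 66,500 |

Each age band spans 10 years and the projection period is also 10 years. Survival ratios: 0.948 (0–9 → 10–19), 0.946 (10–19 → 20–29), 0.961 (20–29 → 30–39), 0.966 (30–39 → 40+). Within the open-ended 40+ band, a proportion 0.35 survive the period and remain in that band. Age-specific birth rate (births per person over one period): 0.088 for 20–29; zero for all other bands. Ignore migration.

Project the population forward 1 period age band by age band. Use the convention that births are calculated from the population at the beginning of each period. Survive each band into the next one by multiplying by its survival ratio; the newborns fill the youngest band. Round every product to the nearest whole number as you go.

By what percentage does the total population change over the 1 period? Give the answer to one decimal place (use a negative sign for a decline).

-21.5

Call the groups 1 to 5, youngest first.
After projecting period 1:
Births: 23000 × 0.088 = 2024
Group 2: 18500 × 0.948 = 17538
Group 3: 57000 × 0.946 = 53922
Group 4: 23000 × 0.961 = 22103
Group 5: 59500 × 0.966 + 66500 × 0.35 = 57477 + 23275 = 80752
Giving 2024 / 17538 / 53922 / 22103 / 80752.
Total: 224500 → 176339; change = -48161; percentage change = -21.5%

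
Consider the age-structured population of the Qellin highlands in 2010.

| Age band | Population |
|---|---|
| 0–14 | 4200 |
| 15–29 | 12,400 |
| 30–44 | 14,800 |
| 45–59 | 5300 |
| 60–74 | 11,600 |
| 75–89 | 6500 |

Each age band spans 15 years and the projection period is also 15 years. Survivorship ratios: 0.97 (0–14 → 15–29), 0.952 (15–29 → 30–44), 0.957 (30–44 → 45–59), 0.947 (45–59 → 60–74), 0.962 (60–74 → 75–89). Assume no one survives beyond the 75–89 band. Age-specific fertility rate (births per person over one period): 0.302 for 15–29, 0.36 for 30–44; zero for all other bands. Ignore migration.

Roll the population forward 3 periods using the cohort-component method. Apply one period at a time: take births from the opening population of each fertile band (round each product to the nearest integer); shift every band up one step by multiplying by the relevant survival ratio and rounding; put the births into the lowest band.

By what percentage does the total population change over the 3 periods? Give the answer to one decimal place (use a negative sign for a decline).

(Groups numbered youngest = 1 to oldest = 6.)
After projecting period 1:
Births: 12400 * 0.302 = 3745 ; 14800 * 0.36 = 5328 → total 9073
Group 2: 4200 * 0.97 = 4074
Group 3: 12400 * 0.952 = 11805
Group 4: 14800 * 0.957 = 14164
Group 5: 5300 * 0.947 = 5019
Group 6: 11600 * 0.962 = 11159
Giving 9073 / 4074 / 11805 / 14164 / 5019 / 11159.
After projecting period 2:
Births: 4074 * 0.302 = 1230 ; 11805 * 0.36 = 4250 → total 5480
Group 2: 9073 * 0.97 = 8801
Group 3: 4074 * 0.952 = 3878
Group 4: 11805 * 0.957 = 11297
Group 5: 14164 * 0.947 = 13413
Group 6: 5019 * 0.962 = 4828
Giving 5480 / 8801 / 3878 / 11297 / 13413 / 4828.
After projecting period 3:
Births: 8801 * 0.302 = 2658 ; 3878 * 0.36 = 1396 → total 4054
Group 2: 5480 * 0.97 = 5316
Group 3: 8801 * 0.952 = 8379
Group 4: 3878 * 0.957 = 3711
Group 5: 11297 * 0.947 = 10698
Group 6: 13413 * 0.962 = 12903
Giving 4054 / 5316 / 8379 / 3711 / 10698 / 12903.
Total: 54800 → 45061; change = -9739; percentage change = -17.8%

-17.8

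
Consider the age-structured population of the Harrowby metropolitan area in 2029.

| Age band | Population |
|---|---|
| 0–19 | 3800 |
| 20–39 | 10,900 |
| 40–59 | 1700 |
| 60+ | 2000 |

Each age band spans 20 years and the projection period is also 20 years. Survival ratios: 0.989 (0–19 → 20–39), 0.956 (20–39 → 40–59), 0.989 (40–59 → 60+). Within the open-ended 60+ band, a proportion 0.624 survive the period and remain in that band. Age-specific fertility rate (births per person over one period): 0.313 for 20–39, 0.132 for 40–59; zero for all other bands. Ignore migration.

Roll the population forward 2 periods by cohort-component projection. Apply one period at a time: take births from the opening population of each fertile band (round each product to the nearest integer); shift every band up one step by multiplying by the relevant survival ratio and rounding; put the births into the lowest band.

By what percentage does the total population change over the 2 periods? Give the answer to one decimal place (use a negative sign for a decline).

18.9

Let group 1 be 0–19 through group 4 = 60+.
After projecting period 1:
Births: 10900 × 0.313 = 3412, 1700 × 0.132 = 224 — total 3636
Group 2: 3800 × 0.989 = 3758
Group 3: 10900 × 0.956 = 10420
Group 4: 1700 × 0.989 + 2000 × 0.624 = 1681 + 1248 = 2929
Population now: 0–19=3636, 20–39=3758, 40–59=10420, 60+=2929
After projecting period 2:
Births: 3758 × 0.313 = 1176, 10420 × 0.132 = 1375 — total 2551
Group 2: 3636 × 0.989 = 3596
Group 3: 3758 × 0.956 = 3593
Group 4: 10420 × 0.989 + 2929 × 0.624 = 10305 + 1828 = 12133
Population now: 0–19=2551, 20–39=3596, 40–59=3593, 60+=12133
Total: 18400 → 21873; change = 3473; percentage change = 18.9%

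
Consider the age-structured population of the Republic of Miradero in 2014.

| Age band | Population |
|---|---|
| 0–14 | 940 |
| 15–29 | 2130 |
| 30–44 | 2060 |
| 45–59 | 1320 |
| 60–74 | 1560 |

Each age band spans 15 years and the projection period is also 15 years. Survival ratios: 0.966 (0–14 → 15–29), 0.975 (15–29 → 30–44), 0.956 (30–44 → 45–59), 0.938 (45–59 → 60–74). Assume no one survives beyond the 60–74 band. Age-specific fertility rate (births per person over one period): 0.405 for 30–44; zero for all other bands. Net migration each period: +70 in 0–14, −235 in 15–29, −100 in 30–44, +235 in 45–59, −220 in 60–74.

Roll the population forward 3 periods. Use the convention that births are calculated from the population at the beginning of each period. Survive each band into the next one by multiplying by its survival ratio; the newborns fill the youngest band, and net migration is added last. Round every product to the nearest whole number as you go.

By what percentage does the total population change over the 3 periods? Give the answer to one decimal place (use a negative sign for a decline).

-50.5

[period 1]
Births: 2060 × 0.405 = 834
15–29: 940 × 0.966 = 908
30–44: 2130 × 0.975 = 2077
45–59: 2060 × 0.956 = 1969
60–74: 1320 × 0.938 = 1238
Net migration: 0–14 + 70 → 904; 15–29 − 235 → 673; 30–44 − 100 → 1977; 45–59 + 235 → 2204; 60–74 − 220 → 1018
→ [904, 673, 1977, 2204, 1018]
[period 2]
Births: 1977 × 0.405 = 801
15–29: 904 × 0.966 = 873
30–44: 673 × 0.975 = 656
45–59: 1977 × 0.956 = 1890
60–74: 2204 × 0.938 = 2067
Net migration: 0–14 + 70 → 871; 15–29 − 235 → 638; 30–44 − 100 → 556; 45–59 + 235 → 2125; 60–74 − 220 → 1847
→ [871, 638, 556, 2125, 1847]
[period 3]
Births: 556 × 0.405 = 225
15–29: 871 × 0.966 = 841
30–44: 638 × 0.975 = 622
45–59: 556 × 0.956 = 532
60–74: 2125 × 0.938 = 1993
Net migration: 0–14 + 70 → 295; 15–29 − 235 → 606; 30–44 − 100 → 522; 45–59 + 235 → 767; 60–74 − 220 → 1773
→ [295, 606, 522, 767, 1773]
Total: 8010 → 3963; change = -4047; percentage change = -50.5%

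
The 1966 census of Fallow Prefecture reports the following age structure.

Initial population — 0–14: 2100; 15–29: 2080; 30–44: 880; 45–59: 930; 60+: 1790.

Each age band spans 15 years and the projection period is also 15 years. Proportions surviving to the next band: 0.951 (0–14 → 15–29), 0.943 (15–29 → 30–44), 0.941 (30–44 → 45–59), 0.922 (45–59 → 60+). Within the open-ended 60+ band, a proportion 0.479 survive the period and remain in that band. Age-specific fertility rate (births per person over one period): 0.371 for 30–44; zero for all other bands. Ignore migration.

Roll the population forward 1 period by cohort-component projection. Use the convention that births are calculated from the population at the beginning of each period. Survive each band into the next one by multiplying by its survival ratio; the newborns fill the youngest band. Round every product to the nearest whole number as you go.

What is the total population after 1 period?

— Period 1 —
Births: 880 × 0.371 = 326
15–29: 2100 × 0.951 = 1997
30–44: 2080 × 0.943 = 1961
45–59: 880 × 0.941 = 828
60+: 930 × 0.922 + 1790 × 0.479 = 857 + 857 = 1714
End of period: [326, 1997, 1961, 828, 1714]
Total after period 1: 326 + 1997 + 1961 + 828 + 1714 = 6826

6826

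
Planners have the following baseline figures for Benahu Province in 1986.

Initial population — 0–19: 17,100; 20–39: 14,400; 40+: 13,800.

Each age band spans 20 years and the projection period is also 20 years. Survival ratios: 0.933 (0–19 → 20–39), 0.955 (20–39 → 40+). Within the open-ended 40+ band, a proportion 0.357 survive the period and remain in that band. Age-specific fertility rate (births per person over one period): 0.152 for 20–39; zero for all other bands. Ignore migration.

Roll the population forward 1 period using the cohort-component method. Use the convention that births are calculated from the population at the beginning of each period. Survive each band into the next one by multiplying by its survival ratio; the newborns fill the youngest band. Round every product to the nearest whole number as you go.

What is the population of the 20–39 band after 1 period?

Period 1:
Births: 14400 × 0.152 = 2189
20–39: 17100 × 0.933 = 15954
40+: 14400 × 0.955 + 13800 × 0.357 = 13752 + 4927 = 18679
Population now: 0–19=2189, 20–39=15954, 40+=18679

15954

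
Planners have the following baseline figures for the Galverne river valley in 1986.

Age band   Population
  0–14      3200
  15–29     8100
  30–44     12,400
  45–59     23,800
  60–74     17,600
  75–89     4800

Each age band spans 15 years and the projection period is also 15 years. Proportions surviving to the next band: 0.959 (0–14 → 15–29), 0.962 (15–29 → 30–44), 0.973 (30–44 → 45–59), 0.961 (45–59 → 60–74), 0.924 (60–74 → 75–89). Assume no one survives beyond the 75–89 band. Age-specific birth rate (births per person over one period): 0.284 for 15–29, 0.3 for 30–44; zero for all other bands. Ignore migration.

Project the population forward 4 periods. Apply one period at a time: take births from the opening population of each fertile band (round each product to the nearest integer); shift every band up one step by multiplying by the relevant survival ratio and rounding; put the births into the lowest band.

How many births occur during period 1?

6020

Numbering the groups 1..6 from youngest to oldest:
Period 1.
Births: 8100 × 0.284 = 2300  |  12400 × 0.3 = 3720 → total 6020
Group 2: 3200 × 0.959 = 3069
Group 3: 8100 × 0.962 = 7792
Group 4: 12400 × 0.973 = 12065
Group 5: 23800 × 0.961 = 22872
Group 6: 17600 × 0.924 = 16262
End of period: [6020, 3069, 7792, 12065, 22872, 16262]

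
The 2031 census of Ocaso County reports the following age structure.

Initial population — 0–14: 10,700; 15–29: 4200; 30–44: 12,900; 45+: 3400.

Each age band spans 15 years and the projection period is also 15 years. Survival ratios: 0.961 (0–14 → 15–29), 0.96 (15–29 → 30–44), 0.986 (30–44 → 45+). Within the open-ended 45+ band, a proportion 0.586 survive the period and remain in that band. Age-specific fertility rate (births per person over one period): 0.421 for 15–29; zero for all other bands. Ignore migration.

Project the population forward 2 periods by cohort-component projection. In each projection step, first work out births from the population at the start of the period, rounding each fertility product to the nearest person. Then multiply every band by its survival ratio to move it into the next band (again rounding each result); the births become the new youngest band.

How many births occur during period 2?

Numbering the bands 1..4 from youngest to oldest:
Period 1:
Births: 4200 × 0.421 = 1768
Band 2: 10700 × 0.961 = 10283
Band 3: 4200 × 0.96 = 4032
Band 4: 12900 × 0.986 + 3400 × 0.586 = 12719 + 1992 = 14711
Giving 1768 / 10283 / 4032 / 14711.
Period 2:
Births: 10283 × 0.421 = 4329
Band 2: 1768 × 0.961 = 1699
Band 3: 10283 × 0.96 = 9872
Band 4: 4032 × 0.986 + 14711 × 0.586 = 3976 + 8621 = 12597
Giving 4329 / 1699 / 9872 / 12597.

4329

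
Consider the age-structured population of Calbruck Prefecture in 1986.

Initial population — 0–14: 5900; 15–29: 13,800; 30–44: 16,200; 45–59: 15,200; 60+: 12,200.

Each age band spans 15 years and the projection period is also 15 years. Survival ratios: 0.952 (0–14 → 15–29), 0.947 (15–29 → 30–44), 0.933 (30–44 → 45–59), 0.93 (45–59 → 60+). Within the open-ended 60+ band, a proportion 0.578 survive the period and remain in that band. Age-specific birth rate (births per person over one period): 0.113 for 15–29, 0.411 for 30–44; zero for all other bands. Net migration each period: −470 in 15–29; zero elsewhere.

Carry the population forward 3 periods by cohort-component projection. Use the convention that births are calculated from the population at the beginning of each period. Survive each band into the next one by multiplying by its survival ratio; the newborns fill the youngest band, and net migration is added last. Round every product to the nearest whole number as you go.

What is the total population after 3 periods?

After projecting period 1:
Births: 13800 × 0.113 = 1559 ; 16200 × 0.411 = 6658 ⇒ total 8217
15–29: 5900 × 0.952 = 5617
30–44: 13800 × 0.947 = 13069
45–59: 16200 × 0.933 = 15115
60+: 15200 × 0.93 + 12200 × 0.578 = 14136 + 7052 = 21188
Net migration: 15–29 − 470 → 5147
Population now: 0–14=8217, 15–29=5147, 30–44=13069, 45–59=15115, 60+=21188
After projecting period 2:
Births: 5147 × 0.113 = 582 ; 13069 × 0.411 = 5371 ⇒ total 5953
15–29: 8217 × 0.952 = 7823
30–44: 5147 × 0.947 = 4874
45–59: 13069 × 0.933 = 12193
60+: 15115 × 0.93 + 21188 × 0.578 = 14057 + 12247 = 26304
Net migration: 15–29 − 470 → 7353
Population now: 0–14=5953, 15–29=7353, 30–44=4874, 45–59=12193, 60+=26304
After projecting period 3:
Births: 7353 × 0.113 = 831 ; 4874 × 0.411 = 2003 ⇒ total 2834
15–29: 5953 × 0.952 = 5667
30–44: 7353 × 0.947 = 6963
45–59: 4874 × 0.933 = 4547
60+: 12193 × 0.93 + 26304 × 0.578 = 11339 + 15204 = 26543
Net migration: 15–29 − 470 → 5197
Population now: 0–14=2834, 15–29=5197, 30–44=6963, 45–59=4547, 60+=26543
Total after period 3: 2834 + 5197 + 6963 + 4547 + 26543 = 46084

46084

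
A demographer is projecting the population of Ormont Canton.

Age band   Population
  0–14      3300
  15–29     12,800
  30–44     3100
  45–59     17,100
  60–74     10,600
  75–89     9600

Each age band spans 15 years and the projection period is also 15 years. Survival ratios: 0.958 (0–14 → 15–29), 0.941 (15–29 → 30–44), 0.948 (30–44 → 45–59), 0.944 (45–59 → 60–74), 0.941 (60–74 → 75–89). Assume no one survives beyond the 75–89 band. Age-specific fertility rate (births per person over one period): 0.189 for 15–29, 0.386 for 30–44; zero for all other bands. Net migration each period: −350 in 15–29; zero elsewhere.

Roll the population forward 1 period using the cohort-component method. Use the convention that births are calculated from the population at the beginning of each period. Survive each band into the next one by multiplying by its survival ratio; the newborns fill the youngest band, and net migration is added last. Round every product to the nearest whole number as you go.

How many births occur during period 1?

3616

Call the bands 1 to 6, youngest first.
Period 1:
Births: 12800 × 0.189 = 2419  |  3100 × 0.386 = 1197 → 3616
Band 2: 3300 × 0.958 = 3161
Band 3: 12800 × 0.941 = 12045
Band 4: 3100 × 0.948 = 2939
Band 5: 17100 × 0.944 = 16142
Band 6: 10600 × 0.941 = 9975
Net migration: Band 2 − 350 → 2811
End of period: [3616, 2811, 12045, 2939, 16142, 9975]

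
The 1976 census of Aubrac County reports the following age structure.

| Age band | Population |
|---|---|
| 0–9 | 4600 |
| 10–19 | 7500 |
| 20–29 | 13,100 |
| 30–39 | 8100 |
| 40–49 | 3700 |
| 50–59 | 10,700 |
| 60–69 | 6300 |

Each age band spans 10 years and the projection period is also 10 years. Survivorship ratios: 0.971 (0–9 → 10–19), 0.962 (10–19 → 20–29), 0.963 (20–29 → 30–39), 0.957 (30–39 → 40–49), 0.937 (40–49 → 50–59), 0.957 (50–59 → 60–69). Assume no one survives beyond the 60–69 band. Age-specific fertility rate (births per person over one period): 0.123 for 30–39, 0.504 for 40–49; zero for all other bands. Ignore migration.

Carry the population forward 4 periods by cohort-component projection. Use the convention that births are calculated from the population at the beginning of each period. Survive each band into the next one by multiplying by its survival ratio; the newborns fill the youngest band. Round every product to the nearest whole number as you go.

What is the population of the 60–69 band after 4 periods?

10826

— Period 1 —
Births: 8100 × 0.123 = 996  |  3700 × 0.504 = 1865 — total 2861
10–19: 4600 × 0.971 = 4467
20–29: 7500 × 0.962 = 7215
30–39: 13100 × 0.963 = 12615
40–49: 8100 × 0.957 = 7752
50–59: 3700 × 0.937 = 3467
60–69: 10700 × 0.957 = 10240
Population now: 0–9=2861, 10–19=4467, 20–29=7215, 30–39=12615, 40–49=7752, 50–59=3467, 60–69=10240
— Period 2 —
Births: 12615 × 0.123 = 1552  |  7752 × 0.504 = 3907 — total 5459
10–19: 2861 × 0.971 = 2778
20–29: 4467 × 0.962 = 4297
30–39: 7215 × 0.963 = 6948
40–49: 12615 × 0.957 = 12073
50–59: 7752 × 0.937 = 7264
60–69: 3467 × 0.957 = 3318
Population now: 0–9=5459, 10–19=2778, 20–29=4297, 30–39=6948, 40–49=12073, 50–59=7264, 60–69=3318
— Period 3 —
Births: 6948 × 0.123 = 855  |  12073 × 0.504 = 6085 — total 6940
10–19: 5459 × 0.971 = 5301
20–29: 2778 × 0.962 = 2672
30–39: 4297 × 0.963 = 4138
40–49: 6948 × 0.957 = 6649
50–59: 12073 × 0.937 = 11312
60–69: 7264 × 0.957 = 6952
Population now: 0–9=6940, 10–19=5301, 20–29=2672, 30–39=4138, 40–49=6649, 50–59=11312, 60–69=6952
— Period 4 —
Births: 4138 × 0.123 = 509  |  6649 × 0.504 = 3351 — total 3860
10–19: 6940 × 0.971 = 6739
20–29: 5301 × 0.962 = 5100
30–39: 2672 × 0.963 = 2573
40–49: 4138 × 0.957 = 3960
50–59: 6649 × 0.937 = 6230
60–69: 11312 × 0.957 = 10826
Population now: 0–9=3860, 10–19=6739, 20–29=5100, 30–39=2573, 40–49=3960, 50–59=6230, 60–69=10826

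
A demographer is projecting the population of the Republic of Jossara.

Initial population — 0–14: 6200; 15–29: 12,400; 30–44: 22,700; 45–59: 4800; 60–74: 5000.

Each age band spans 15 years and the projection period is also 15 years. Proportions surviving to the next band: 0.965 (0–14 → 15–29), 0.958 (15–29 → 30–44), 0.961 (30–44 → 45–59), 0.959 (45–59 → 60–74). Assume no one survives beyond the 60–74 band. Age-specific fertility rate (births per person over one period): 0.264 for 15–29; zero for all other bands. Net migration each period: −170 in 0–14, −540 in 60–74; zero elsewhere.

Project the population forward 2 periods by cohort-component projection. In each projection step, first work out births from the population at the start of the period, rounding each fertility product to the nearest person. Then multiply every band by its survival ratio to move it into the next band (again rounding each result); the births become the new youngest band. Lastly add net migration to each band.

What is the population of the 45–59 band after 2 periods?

(Bands numbered youngest = 1 to oldest = 5.)
Period 1:
Births: 12400 × 0.264 = 3274
Band 2: 6200 × 0.965 = 5983
Band 3: 12400 × 0.958 = 11879
Band 4: 22700 × 0.961 = 21815
Band 5: 4800 × 0.959 = 4603
Net migration: Band 1 − 170 → 3104; Band 5 − 540 → 4063
End of period: [3104, 5983, 11879, 21815, 4063]
Period 2:
Births: 5983 × 0.264 = 1580
Band 2: 3104 × 0.965 = 2995
Band 3: 5983 × 0.958 = 5732
Band 4: 11879 × 0.961 = 11416
Band 5: 21815 × 0.959 = 20921
Net migration: Band 1 − 170 → 1410; Band 5 − 540 → 20381
End of period: [1410, 2995, 5732, 11416, 20381]

11416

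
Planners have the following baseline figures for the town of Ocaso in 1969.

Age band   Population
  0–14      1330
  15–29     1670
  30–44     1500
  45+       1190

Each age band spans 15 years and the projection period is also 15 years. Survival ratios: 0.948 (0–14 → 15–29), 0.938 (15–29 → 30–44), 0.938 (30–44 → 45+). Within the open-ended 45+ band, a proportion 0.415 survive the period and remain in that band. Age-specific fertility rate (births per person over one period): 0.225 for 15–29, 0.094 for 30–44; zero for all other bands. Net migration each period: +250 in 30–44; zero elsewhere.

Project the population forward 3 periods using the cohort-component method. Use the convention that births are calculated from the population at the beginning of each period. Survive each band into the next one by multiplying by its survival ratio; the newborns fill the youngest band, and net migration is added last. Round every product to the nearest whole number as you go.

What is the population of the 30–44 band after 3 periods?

710

After projecting period 1:
Births: 1670 × 0.225 = 376, 1500 × 0.094 = 141 — total 517
15–29: 1330 × 0.948 = 1261
30–44: 1670 × 0.938 = 1566
45+: 1500 × 0.938 + 1190 × 0.415 = 1407 + 494 = 1901
Net migration: 30–44 + 250 → 1816
→ [517, 1261, 1816, 1901]
After projecting period 2:
Births: 1261 × 0.225 = 284, 1816 × 0.094 = 171 — total 455
15–29: 517 × 0.948 = 490
30–44: 1261 × 0.938 = 1183
45+: 1816 × 0.938 + 1901 × 0.415 = 1703 + 789 = 2492
Net migration: 30–44 + 250 → 1433
→ [455, 490, 1433, 2492]
After projecting period 3:
Births: 490 × 0.225 = 110, 1433 × 0.094 = 135 — total 245
15–29: 455 × 0.948 = 431
30–44: 490 × 0.938 = 460
45+: 1433 × 0.938 + 2492 × 0.415 = 1344 + 1034 = 2378
Net migration: 30–44 + 250 → 710
→ [245, 431, 710, 2378]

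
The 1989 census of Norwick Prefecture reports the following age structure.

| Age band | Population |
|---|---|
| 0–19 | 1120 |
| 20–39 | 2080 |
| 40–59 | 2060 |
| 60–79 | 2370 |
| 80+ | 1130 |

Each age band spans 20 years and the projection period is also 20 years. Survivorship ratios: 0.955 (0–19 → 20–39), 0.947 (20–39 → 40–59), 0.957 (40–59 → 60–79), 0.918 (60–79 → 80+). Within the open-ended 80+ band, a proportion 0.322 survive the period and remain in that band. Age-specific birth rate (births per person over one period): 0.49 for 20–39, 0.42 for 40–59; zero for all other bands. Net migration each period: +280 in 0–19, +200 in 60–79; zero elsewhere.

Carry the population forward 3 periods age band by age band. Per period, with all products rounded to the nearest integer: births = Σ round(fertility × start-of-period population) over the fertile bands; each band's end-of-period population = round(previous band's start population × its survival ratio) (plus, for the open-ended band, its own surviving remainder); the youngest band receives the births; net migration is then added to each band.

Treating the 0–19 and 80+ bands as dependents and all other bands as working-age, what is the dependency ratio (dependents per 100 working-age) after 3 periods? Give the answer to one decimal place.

96.9

Call the bands 1 to 5, youngest first.
— Period 1 —
Births: 2080 * 0.49 = 1019  |  2060 * 0.42 = 865 ⇒ total 1884
Band 2: 1120 * 0.955 = 1070
Band 3: 2080 * 0.947 = 1970
Band 4: 2060 * 0.957 = 1971
Band 5: 2370 * 0.918 + 1130 * 0.322 = 2176 + 364 = 2540
Net migration: Band 1 + 280 → 2164; Band 4 + 200 → 2171
Giving 2164 / 1070 / 1970 / 2171 / 2540.
— Period 2 —
Births: 1070 * 0.49 = 524  |  1970 * 0.42 = 827 ⇒ total 1351
Band 2: 2164 * 0.955 = 2067
Band 3: 1070 * 0.947 = 1013
Band 4: 1970 * 0.957 = 1885
Band 5: 2171 * 0.918 + 2540 * 0.322 = 1993 + 818 = 2811
Net migration: Band 1 + 280 → 1631; Band 4 + 200 → 2085
Giving 1631 / 2067 / 1013 / 2085 / 2811.
— Period 3 —
Births: 2067 * 0.49 = 1013  |  1013 * 0.42 = 425 ⇒ total 1438
Band 2: 1631 * 0.955 = 1558
Band 3: 2067 * 0.947 = 1957
Band 4: 1013 * 0.957 = 969
Band 5: 2085 * 0.918 + 2811 * 0.322 = 1914 + 905 = 2819
Net migration: Band 1 + 280 → 1718; Band 4 + 200 → 1169
Giving 1718 / 1558 / 1957 / 1169 / 2819.
Dependents (band 0–19 + band 80+) = 1718 + 2819 = 4537; working-age = 4684; ratio = 4537/4684 × 100 = 96.9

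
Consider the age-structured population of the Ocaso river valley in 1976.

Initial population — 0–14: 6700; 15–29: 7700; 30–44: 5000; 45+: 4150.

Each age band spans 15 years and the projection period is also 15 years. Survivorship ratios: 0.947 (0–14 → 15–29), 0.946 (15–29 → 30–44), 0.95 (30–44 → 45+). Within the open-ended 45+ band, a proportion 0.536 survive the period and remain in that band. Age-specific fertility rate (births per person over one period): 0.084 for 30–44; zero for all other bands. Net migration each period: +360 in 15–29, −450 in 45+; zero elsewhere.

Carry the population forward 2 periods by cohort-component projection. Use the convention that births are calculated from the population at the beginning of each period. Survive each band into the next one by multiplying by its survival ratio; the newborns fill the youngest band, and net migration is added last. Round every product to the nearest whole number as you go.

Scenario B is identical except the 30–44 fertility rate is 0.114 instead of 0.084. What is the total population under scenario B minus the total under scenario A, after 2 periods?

After projecting period 1:
Births: 5000 * 0.084 = 420
15–29: 6700 * 0.947 = 6345
30–44: 7700 * 0.946 = 7284
45+: 5000 * 0.95 + 4150 * 0.536 = 4750 + 2224 = 6974
Net migration: 15–29 + 360 → 6705; 45+ − 450 → 6524
→ [420, 6705, 7284, 6524]
After projecting period 2:
Births: 7284 * 0.084 = 612
15–29: 420 * 0.947 = 398
30–44: 6705 * 0.946 = 6343
45+: 7284 * 0.95 + 6524 * 0.536 = 6920 + 3497 = 10417
Net migration: 15–29 + 360 → 758; 45+ − 450 → 9967
→ [612, 758, 6343, 9967]
Scenario A total after 2 periods: 17680
Scenario B projection —
After projecting period 1:
Births: 5000 * 0.114 = 570
15–29: 6700 * 0.947 = 6345
30–44: 7700 * 0.946 = 7284
45+: 5000 * 0.95 + 4150 * 0.536 = 4750 + 2224 = 6974
Net migration: 15–29 + 360 → 6705; 45+ − 450 → 6524
→ [570, 6705, 7284, 6524]
After projecting period 2:
Births: 7284 * 0.114 = 830
15–29: 570 * 0.947 = 540
30–44: 6705 * 0.946 = 6343
45+: 7284 * 0.95 + 6524 * 0.536 = 6920 + 3497 = 10417
Net migration: 15–29 + 360 → 900; 45+ − 450 → 9967
→ [830, 900, 6343, 9967]
Scenario B total after 2 periods: 18040
Difference B − A = 18040 − 17680 = 360

360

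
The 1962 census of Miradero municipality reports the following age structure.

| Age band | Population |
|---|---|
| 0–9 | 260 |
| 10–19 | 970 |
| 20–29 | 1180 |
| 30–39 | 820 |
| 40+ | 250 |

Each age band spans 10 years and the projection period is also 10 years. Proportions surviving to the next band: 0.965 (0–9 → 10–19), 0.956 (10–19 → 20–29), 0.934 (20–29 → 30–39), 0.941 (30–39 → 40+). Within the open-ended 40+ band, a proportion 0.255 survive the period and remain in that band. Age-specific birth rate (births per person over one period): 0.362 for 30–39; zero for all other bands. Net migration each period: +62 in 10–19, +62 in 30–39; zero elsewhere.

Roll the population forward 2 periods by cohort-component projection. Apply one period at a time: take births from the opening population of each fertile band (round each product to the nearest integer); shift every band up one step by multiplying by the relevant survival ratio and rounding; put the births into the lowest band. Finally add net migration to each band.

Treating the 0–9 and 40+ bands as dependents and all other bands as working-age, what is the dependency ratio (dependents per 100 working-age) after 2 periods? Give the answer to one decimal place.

109.7

Let band 1 be 0–9 through band 5 = 40+.
— Period 1 —
Births: 820 × 0.362 = 297
Band 2: 260 × 0.965 = 251
Band 3: 970 × 0.956 = 927
Band 4: 1180 × 0.934 = 1102
Band 5: 820 × 0.941 + 250 × 0.255 = 772 + 64 = 836
Net migration: Band 2 + 62 → 313; Band 4 + 62 → 1164
Population now: 0–9=297, 10–19=313, 20–29=927, 30–39=1164, 40+=836
— Period 2 —
Births: 1164 × 0.362 = 421
Band 2: 297 × 0.965 = 287
Band 3: 313 × 0.956 = 299
Band 4: 927 × 0.934 = 866
Band 5: 1164 × 0.941 + 836 × 0.255 = 1095 + 213 = 1308
Net migration: Band 2 + 62 → 349; Band 4 + 62 → 928
Population now: 0–9=421, 10–19=349, 20–29=299, 30–39=928, 40+=1308
Dependents (band 0–9 + band 40+) = 421 + 1308 = 1729; working-age = 1576; ratio = 1729/1576 × 100 = 109.7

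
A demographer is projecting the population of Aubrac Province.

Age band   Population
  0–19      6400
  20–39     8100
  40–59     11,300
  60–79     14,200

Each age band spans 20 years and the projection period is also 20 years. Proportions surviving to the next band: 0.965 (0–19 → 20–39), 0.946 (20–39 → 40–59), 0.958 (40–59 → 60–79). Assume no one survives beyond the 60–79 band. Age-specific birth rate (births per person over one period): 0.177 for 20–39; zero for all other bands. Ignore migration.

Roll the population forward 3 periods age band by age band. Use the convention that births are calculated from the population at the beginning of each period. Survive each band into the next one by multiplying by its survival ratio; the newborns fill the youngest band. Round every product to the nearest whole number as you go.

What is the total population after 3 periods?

8206

[period 1]
Births: 8100 × 0.177 = 1434
20–39: 6400 × 0.965 = 6176
40–59: 8100 × 0.946 = 7663
60–79: 11300 × 0.958 = 10825
Population now: 0–19=1434, 20–39=6176, 40–59=7663, 60–79=10825
[period 2]
Births: 6176 × 0.177 = 1093
20–39: 1434 × 0.965 = 1384
40–59: 6176 × 0.946 = 5842
60–79: 7663 × 0.958 = 7341
Population now: 0–19=1093, 20–39=1384, 40–59=5842, 60–79=7341
[period 3]
Births: 1384 × 0.177 = 245
20–39: 1093 × 0.965 = 1055
40–59: 1384 × 0.946 = 1309
60–79: 5842 × 0.958 = 5597
Population now: 0–19=245, 20–39=1055, 40–59=1309, 60–79=5597
Total after period 3: 245 + 1055 + 1309 + 5597 = 8206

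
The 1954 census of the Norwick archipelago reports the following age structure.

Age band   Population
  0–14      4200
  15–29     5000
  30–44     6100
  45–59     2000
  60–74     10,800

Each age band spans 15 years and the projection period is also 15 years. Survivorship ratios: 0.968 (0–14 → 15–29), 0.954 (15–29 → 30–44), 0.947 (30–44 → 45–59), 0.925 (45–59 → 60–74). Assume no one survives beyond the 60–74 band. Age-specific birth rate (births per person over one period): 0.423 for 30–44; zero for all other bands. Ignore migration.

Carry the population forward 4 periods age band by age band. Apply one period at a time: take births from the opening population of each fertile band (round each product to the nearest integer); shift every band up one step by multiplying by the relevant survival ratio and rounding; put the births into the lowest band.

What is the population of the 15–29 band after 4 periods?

Numbering the bands 1..5 from youngest to oldest:
After projecting period 1:
Births: 6100 × 0.423 = 2580
Band 2: 4200 × 0.968 = 4066
Band 3: 5000 × 0.954 = 4770
Band 4: 6100 × 0.947 = 5777
Band 5: 2000 × 0.925 = 1850
End of period: [2580, 4066, 4770, 5777, 1850]
After projecting period 2:
Births: 4770 × 0.423 = 2018
Band 2: 2580 × 0.968 = 2497
Band 3: 4066 × 0.954 = 3879
Band 4: 4770 × 0.947 = 4517
Band 5: 5777 × 0.925 = 5344
End of period: [2018, 2497, 3879, 4517, 5344]
After projecting period 3:
Births: 3879 × 0.423 = 1641
Band 2: 2018 × 0.968 = 1953
Band 3: 2497 × 0.954 = 2382
Band 4: 3879 × 0.947 = 3673
Band 5: 4517 × 0.925 = 4178
End of period: [1641, 1953, 2382, 3673, 4178]
After projecting period 4:
Births: 2382 × 0.423 = 1008
Band 2: 1641 × 0.968 = 1588
Band 3: 1953 × 0.954 = 1863
Band 4: 2382 × 0.947 = 2256
Band 5: 3673 × 0.925 = 3398
End of period: [1008, 1588, 1863, 2256, 3398]

1588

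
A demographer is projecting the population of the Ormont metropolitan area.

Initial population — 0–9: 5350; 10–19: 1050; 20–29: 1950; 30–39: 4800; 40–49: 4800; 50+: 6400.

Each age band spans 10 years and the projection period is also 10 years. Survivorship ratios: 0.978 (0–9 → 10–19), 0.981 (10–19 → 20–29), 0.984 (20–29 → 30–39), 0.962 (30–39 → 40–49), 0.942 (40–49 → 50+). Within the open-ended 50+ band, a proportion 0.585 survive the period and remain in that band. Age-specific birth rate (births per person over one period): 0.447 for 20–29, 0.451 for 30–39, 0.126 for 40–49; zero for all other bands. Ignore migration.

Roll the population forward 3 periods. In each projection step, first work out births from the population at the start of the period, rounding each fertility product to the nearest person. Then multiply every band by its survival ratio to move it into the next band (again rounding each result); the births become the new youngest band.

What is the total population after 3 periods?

21482

Call the bands 1 to 6, youngest first.
Period 1:
Births: 1950 × 0.447 = 872, 4800 × 0.451 = 2165, 4800 × 0.126 = 605 — total 3642
Band 2: 5350 × 0.978 = 5232
Band 3: 1050 × 0.981 = 1030
Band 4: 1950 × 0.984 = 1919
Band 5: 4800 × 0.962 = 4618
Band 6: 4800 × 0.942 + 6400 × 0.585 = 4522 + 3744 = 8266
Population now: 0–9=3642, 10–19=5232, 20–29=1030, 30–39=1919, 40–49=4618, 50+=8266
Period 2:
Births: 1030 × 0.447 = 460, 1919 × 0.451 = 865, 4618 × 0.126 = 582 — total 1907
Band 2: 3642 × 0.978 = 3562
Band 3: 5232 × 0.981 = 5133
Band 4: 1030 × 0.984 = 1014
Band 5: 1919 × 0.962 = 1846
Band 6: 4618 × 0.942 + 8266 × 0.585 = 4350 + 4836 = 9186
Population now: 0–9=1907, 10–19=3562, 20–29=5133, 30–39=1014, 40–49=1846, 50+=9186
Period 3:
Births: 5133 × 0.447 = 2294, 1014 × 0.451 = 457, 1846 × 0.126 = 233 — total 2984
Band 2: 1907 × 0.978 = 1865
Band 3: 3562 × 0.981 = 3494
Band 4: 5133 × 0.984 = 5051
Band 5: 1014 × 0.962 = 975
Band 6: 1846 × 0.942 + 9186 × 0.585 = 1739 + 5374 = 7113
Population now: 0–9=2984, 10–19=1865, 20–29=3494, 30–39=5051, 40–49=975, 50+=7113
Total after period 3: 2984 + 1865 + 3494 + 5051 + 975 + 7113 = 21482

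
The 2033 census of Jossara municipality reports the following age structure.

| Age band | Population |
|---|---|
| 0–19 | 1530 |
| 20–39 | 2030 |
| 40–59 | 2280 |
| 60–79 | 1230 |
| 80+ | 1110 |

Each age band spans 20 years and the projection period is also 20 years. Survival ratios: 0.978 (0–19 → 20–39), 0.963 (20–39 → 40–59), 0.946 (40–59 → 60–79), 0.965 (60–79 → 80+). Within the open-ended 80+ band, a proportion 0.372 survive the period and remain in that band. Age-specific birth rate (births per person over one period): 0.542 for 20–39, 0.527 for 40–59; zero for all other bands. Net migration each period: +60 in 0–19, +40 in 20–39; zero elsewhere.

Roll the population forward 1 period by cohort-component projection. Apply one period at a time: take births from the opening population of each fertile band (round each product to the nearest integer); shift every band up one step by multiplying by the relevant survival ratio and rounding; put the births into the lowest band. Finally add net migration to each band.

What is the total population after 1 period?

9610

Period 1.
Births: 2030 * 0.542 = 1100, 2280 * 0.527 = 1202 → 2302
20–39: 1530 * 0.978 = 1496
40–59: 2030 * 0.963 = 1955
60–79: 2280 * 0.946 = 2157
80+: 1230 * 0.965 + 1110 * 0.372 = 1187 + 413 = 1600
Net migration: 0–19 + 60 → 2362; 20–39 + 40 → 1536
Population now: 0–19=2362, 20–39=1536, 40–59=1955, 60–79=2157, 80+=1600
Total after period 1: 2362 + 1536 + 1955 + 2157 + 1600 = 9610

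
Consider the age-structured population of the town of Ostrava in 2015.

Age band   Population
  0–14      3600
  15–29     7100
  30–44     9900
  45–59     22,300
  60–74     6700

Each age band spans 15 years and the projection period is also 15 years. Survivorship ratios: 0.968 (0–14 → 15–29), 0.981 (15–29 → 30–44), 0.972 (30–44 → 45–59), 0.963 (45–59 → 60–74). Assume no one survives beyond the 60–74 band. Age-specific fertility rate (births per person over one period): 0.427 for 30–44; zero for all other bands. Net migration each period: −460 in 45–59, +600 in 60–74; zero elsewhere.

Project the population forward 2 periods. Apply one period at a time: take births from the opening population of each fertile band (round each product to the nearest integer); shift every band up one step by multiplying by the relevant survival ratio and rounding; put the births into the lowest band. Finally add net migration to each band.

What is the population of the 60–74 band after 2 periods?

9424

Period 1.
Births: 9900 × 0.427 = 4227
15–29: 3600 × 0.968 = 3485
30–44: 7100 × 0.981 = 6965
45–59: 9900 × 0.972 = 9623
60–74: 22300 × 0.963 = 21475
Net migration: 45–59 − 460 → 9163; 60–74 + 600 → 22075
Giving 4227 / 3485 / 6965 / 9163 / 22075.
Period 2.
Births: 6965 × 0.427 = 2974
15–29: 4227 × 0.968 = 4092
30–44: 3485 × 0.981 = 3419
45–59: 6965 × 0.972 = 6770
60–74: 9163 × 0.963 = 8824
Net migration: 45–59 − 460 → 6310; 60–74 + 600 → 9424
Giving 2974 / 4092 / 3419 / 6310 / 9424.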